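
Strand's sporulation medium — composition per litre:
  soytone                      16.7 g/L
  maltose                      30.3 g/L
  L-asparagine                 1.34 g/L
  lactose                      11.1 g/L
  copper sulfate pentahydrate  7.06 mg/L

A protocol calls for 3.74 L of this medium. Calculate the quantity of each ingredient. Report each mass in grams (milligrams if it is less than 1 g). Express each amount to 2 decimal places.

soytone 62.46 g; maltose 113.32 g; L-asparagine 5.01 g; lactose 41.51 g; copper sulfate pentahydrate 26.40 mg

Scale factor relative to 1 L: 3.74.
soytone: 16.7 g/L × 3.74 L = 62.46 g
maltose: 30.3 g/L × 3.74 L = 113.32 g
L-asparagine: 1.34 g/L × 3.74 L = 5.01 g
lactose: 11.1 g/L × 3.74 L = 41.51 g
copper sulfate pentahydrate: 7.06 mg/L × 3.74 L = 26.40 mg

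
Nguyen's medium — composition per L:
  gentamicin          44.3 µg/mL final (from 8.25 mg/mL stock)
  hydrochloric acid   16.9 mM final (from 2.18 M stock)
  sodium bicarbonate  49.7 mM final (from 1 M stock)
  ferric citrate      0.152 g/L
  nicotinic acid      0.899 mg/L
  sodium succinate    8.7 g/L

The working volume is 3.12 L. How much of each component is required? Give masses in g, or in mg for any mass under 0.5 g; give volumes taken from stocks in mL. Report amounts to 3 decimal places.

Scale factor relative to 1 L: 3.12.
gentamicin: dilute stock: 44.3 µg/mL × 3120 mL ÷ 8250 µg/mL = 16.753 mL
hydrochloric acid: dilute stock: 16.9 mM × 3120 mL ÷ 2180 mM = 24.187 mL
sodium bicarbonate: C1V1 = C2V2 → 49.7 mM × 3120 mL ÷ 1000 mM = 155.064 mL
ferric citrate: 0.152 g/L × 3.12 L = 0.47424 g = 474.240 mg
nicotinic acid: 0.899 mg/L × 3.12 L = 2.805 mg
sodium succinate: 8.7 g/L × 3.12 L = 27.144 g

gentamicin 16.753 mL; hydrochloric acid 24.187 mL; sodium bicarbonate 155.064 mL; ferric citrate 474.240 mg; nicotinic acid 2.805 mg; sodium succinate 27.144 g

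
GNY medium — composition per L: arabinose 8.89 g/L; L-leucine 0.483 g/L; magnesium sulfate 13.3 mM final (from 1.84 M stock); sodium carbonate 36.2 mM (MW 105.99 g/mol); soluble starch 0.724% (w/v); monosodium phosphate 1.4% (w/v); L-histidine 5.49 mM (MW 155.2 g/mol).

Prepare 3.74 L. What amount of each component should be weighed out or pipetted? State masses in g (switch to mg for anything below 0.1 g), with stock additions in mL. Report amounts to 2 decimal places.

arabinose 33.25 g; L-leucine 1.81 g; magnesium sulfate 27.03 mL; sodium carbonate 14.35 g; soluble starch 27.08 g; monosodium phosphate 52.36 g; L-histidine 3.19 g

Scale factor relative to 1 L: 3.74.
arabinose: 8.89 g/L × 3.74 L = 33.25 g
L-leucine: 0.483 g/L × 3.74 L = 1.81 g
magnesium sulfate: V = C2·V2/C1 = 13.3 mM × 3740 mL ÷ 1840 mM = 27.03 mL
sodium carbonate: 36.2 mmol/L × 105.99 g/mol × 3.74 L ÷ 1000 = 14.35 g
soluble starch: 0.724% w/v = 7.24 g/L → 7.24 × 3.74 L = 27.08 g
monosodium phosphate: 1.4% w/v = 14 g/L → 14 × 3.74 L = 52.36 g
L-histidine: 5.49 mmol/L × 155.2 g/mol × 3.74 L ÷ 1000 = 3.19 g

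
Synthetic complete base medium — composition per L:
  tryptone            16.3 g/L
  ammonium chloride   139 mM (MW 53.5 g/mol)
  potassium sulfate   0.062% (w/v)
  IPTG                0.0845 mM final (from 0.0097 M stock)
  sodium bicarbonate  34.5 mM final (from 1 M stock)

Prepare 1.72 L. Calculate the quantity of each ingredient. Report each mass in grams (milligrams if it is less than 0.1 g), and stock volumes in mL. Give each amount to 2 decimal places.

Scale factor relative to 1 L: 1.72.
tryptone: 16.3 g/L × 1.72 L = 28.04 g
ammonium chloride: 139 mmol/L × 53.5 g/mol × 1.72 L ÷ 1000 = 12.79 g
potassium sulfate: 0.062% w/v = 0.62 g/L → 0.62 × 1.72 L = 1.07 g
IPTG: dilute stock: 0.0845 mM × 1720 mL ÷ 9.7 mM = 14.98 mL
sodium bicarbonate: dilute stock: 34.5 mM × 1720 mL ÷ 1000 mM = 59.34 mL

tryptone 28.04 g; ammonium chloride 12.79 g; potassium sulfate 1.07 g; IPTG 14.98 mL; sodium bicarbonate 59.34 mL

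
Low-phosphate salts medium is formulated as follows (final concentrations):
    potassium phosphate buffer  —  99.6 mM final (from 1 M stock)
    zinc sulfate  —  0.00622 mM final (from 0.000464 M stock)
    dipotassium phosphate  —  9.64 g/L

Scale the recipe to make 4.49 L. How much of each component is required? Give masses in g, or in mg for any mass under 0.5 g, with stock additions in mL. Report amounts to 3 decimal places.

potassium phosphate buffer 447.204 mL; zinc sulfate 60.189 mL; dipotassium phosphate 43.284 g

Scale factor relative to 1 L: 4.49.
potassium phosphate buffer: C1V1 = C2V2 → 99.6 mM × 4490 mL ÷ 1000 mM = 447.204 mL
zinc sulfate: V = C2·V2/C1 = 0.00622 mM × 4490 mL ÷ 0.464 mM = 60.189 mL
dipotassium phosphate: 9.64 g/L × 4.49 L = 43.284 g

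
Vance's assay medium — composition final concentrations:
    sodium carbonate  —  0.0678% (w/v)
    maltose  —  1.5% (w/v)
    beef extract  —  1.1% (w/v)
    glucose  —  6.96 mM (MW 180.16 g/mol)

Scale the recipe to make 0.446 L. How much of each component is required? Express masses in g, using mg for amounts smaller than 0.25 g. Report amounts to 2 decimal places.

Working volume: 0.446 L.
sodium carbonate: 0.0678% w/v = 0.678 g/L → 0.678 × 0.446 L = 0.30 g
maltose: 1.5% w/v = 15 g/L → 15 × 0.446 L = 6.69 g
beef extract: 1.1% w/v = 11 g/L → 11 × 0.446 L = 4.91 g
glucose: 6.96 mmol/L × 180.16 g/mol × 0.446 L ÷ 1000 = 0.56 g

sodium carbonate 0.30 g; maltose 6.69 g; beef extract 4.91 g; glucose 0.56 g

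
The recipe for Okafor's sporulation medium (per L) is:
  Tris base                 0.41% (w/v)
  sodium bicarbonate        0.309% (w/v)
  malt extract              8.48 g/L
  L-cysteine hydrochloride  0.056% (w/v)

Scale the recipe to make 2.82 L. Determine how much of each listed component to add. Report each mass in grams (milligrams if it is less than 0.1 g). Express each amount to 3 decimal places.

Tris base 11.562 g; sodium bicarbonate 8.714 g; malt extract 23.914 g; L-cysteine hydrochloride 1.579 g

Scale factor relative to 1 L: 2.82.
Tris base: 0.41% w/v = 4.1 g/L → 4.1 × 2.82 L = 11.562 g
sodium bicarbonate: 0.309% w/v = 3.09 g/L → 3.09 × 2.82 L = 8.714 g
malt extract: 8.48 g/L × 2.82 L = 23.914 g
L-cysteine hydrochloride: 0.056% w/v = 0.56 g/L → 0.56 × 2.82 L = 1.579 g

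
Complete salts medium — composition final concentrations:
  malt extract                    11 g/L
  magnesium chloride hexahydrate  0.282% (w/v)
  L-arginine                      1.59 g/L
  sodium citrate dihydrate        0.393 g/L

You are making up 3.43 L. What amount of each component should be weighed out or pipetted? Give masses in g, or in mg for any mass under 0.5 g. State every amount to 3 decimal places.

Scale factor relative to 1 L: 3.43.
malt extract: 11 g/L × 3.43 L = 37.730 g
magnesium chloride hexahydrate: 0.282% w/v = 2.82 g/L → 2.82 × 3.43 L = 9.673 g
L-arginine: 1.59 g/L × 3.43 L = 5.454 g
sodium citrate dihydrate: 0.393 g/L × 3.43 L = 1.348 g

malt extract 37.730 g; magnesium chloride hexahydrate 9.673 g; L-arginine 5.454 g; sodium citrate dihydrate 1.348 g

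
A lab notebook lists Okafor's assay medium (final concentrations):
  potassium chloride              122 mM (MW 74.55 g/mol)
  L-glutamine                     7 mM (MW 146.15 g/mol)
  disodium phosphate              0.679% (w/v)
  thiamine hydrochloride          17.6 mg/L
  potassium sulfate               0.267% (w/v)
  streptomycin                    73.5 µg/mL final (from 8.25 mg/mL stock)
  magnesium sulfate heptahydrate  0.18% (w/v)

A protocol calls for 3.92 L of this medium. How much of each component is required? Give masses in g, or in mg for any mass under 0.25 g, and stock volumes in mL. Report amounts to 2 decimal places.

potassium chloride 35.65 g; L-glutamine 4.01 g; disodium phosphate 26.62 g; thiamine hydrochloride 68.99 mg; potassium sulfate 10.47 g; streptomycin 34.92 mL; magnesium sulfate heptahydrate 7.06 g

Working volume: 3.92 L.
potassium chloride: 122 mmol/L × 74.55 g/mol × 3.92 L ÷ 1000 = 35.65 g
L-glutamine: 7 mmol/L × 146.15 g/mol × 3.92 L ÷ 1000 = 4.01 g
disodium phosphate: 0.679 g per 100 mL × 3920 mL ÷ 100 = 26.62 g
thiamine hydrochloride: 17.6 mg/L × 3.92 L = 68.99 mg
potassium sulfate: 0.267% w/v = 2.67 g/L → 2.67 × 3.92 L = 10.47 g
streptomycin: C1V1 = C2V2 → 73.5 µg/mL × 3920 mL ÷ 8250 µg/mL = 34.92 mL
magnesium sulfate heptahydrate: 0.18% w/v = 1.8 g/L → 1.8 × 3.92 L = 7.06 g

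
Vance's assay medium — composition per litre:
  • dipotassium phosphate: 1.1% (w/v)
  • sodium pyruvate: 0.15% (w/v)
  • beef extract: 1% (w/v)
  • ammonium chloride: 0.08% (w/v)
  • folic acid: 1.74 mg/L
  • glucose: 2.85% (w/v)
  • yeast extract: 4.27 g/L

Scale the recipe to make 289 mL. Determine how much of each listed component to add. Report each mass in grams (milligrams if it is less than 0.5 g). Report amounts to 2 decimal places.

Scale factor relative to 1 L: 0.289.
dipotassium phosphate: 1.1% w/v = 11 g/L → 11 × 0.289 L = 3.18 g
sodium pyruvate: 0.15 g per 100 mL × 289 mL ÷ 100 = 0.4335 g = 433.50 mg
beef extract: 1% w/v = 10 g/L → 10 × 0.289 L = 2.89 g
ammonium chloride: 0.08 g per 100 mL × 289 mL ÷ 100 = 0.2312 g = 231.20 mg
folic acid: 1.74 mg/L × 0.289 L = 0.50 mg
glucose: 2.85% w/v = 28.5 g/L → 28.5 × 0.289 L = 8.24 g
yeast extract: 4.27 g/L × 0.289 L = 1.23 g

dipotassium phosphate 3.18 g; sodium pyruvate 433.50 mg; beef extract 2.89 g; ammonium chloride 231.20 mg; folic acid 0.50 mg; glucose 8.24 g; yeast extract 1.23 g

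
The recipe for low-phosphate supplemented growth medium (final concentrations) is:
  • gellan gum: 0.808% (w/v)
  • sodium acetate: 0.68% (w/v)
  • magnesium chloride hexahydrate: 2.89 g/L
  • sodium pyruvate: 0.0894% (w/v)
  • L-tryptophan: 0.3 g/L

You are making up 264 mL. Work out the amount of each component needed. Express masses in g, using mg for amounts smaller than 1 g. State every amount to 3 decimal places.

Target volume = 264 mL = 0.264 L.
gellan gum: 0.808% w/v = 8.08 g/L → 8.08 × 0.264 L = 2.133 g
sodium acetate: 0.68% w/v = 6.8 g/L → 6.8 × 0.264 L = 1.795 g
magnesium chloride hexahydrate: 2.89 g/L × 0.264 L = 0.76296 g = 762.960 mg
sodium pyruvate: 0.0894 g per 100 mL × 264 mL ÷ 100 = 0.236016 g = 236.016 mg
L-tryptophan: 0.3 g/L × 0.264 L = 0.0792 g = 79.200 mg

gellan gum 2.133 g; sodium acetate 1.795 g; magnesium chloride hexahydrate 762.960 mg; sodium pyruvate 236.016 mg; L-tryptophan 79.200 mg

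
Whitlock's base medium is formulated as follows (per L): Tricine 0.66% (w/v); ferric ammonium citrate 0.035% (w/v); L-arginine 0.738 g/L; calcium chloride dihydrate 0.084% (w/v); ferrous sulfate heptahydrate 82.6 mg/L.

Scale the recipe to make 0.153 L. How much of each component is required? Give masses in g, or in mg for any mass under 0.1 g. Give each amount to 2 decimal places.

Tricine 1.01 g; ferric ammonium citrate 53.55 mg; L-arginine 0.11 g; calcium chloride dihydrate 0.13 g; ferrous sulfate heptahydrate 12.64 mg

Scale factor relative to 1 L: 0.153.
Tricine: 0.66 g per 100 mL × 153 mL ÷ 100 = 1.01 g
ferric ammonium citrate: 0.035 g per 100 mL × 153 mL ÷ 100 = 0.05355 g = 53.55 mg
L-arginine: 0.738 g/L × 0.153 L = 0.11 g
calcium chloride dihydrate: 0.084% w/v = 0.84 g/L → 0.84 × 0.153 L = 0.13 g
ferrous sulfate heptahydrate: 82.6 mg/L × 0.153 L = 12.64 mg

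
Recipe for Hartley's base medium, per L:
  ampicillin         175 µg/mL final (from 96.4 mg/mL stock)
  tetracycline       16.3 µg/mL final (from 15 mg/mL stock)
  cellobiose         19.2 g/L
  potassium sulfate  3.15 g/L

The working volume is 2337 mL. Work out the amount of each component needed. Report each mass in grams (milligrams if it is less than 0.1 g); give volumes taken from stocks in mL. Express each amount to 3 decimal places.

Scale factor relative to 1 L: 2.337.
ampicillin: V = C2·V2/C1 = 175 µg/mL × 2337 mL ÷ 96400 µg/mL = 4.242 mL
tetracycline: dilute stock: 16.3 µg/mL × 2337 mL ÷ 15000 µg/mL = 2.540 mL
cellobiose: 19.2 g/L × 2.337 L = 44.870 g
potassium sulfate: 3.15 g/L × 2.337 L = 7.362 g

ampicillin 4.242 mL; tetracycline 2.540 mL; cellobiose 44.870 g; potassium sulfate 7.362 g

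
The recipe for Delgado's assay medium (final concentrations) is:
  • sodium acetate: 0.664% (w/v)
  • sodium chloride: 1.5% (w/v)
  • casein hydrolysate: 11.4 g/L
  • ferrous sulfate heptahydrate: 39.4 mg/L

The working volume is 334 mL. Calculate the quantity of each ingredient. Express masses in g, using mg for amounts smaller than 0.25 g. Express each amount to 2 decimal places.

Working volume: 334 mL = 0.334 L.
sodium acetate: 0.664% w/v = 6.64 g/L → 6.64 × 0.334 L = 2.22 g
sodium chloride: 1.5% w/v = 15 g/L → 15 × 0.334 L = 5.01 g
casein hydrolysate: 11.4 g/L × 0.334 L = 3.81 g
ferrous sulfate heptahydrate: 39.4 mg/L × 0.334 L = 13.16 mg

sodium acetate 2.22 g; sodium chloride 5.01 g; casein hydrolysate 3.81 g; ferrous sulfate heptahydrate 13.16 mg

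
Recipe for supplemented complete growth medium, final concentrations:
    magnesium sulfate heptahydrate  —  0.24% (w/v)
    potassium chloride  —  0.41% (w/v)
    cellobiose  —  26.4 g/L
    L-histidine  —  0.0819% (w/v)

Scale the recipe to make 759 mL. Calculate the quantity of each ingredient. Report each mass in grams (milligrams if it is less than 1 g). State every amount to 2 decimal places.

magnesium sulfate heptahydrate 1.82 g; potassium chloride 3.11 g; cellobiose 20.04 g; L-histidine 621.62 mg

Scale factor relative to 1 L: 0.759.
magnesium sulfate heptahydrate: 0.24 g per 100 mL × 759 mL ÷ 100 = 1.82 g
potassium chloride: 0.41 g per 100 mL × 759 mL ÷ 100 = 3.11 g
cellobiose: 26.4 g/L × 0.759 L = 20.04 g
L-histidine: 0.0819 g per 100 mL × 759 mL ÷ 100 = 0.621621 g = 621.62 mg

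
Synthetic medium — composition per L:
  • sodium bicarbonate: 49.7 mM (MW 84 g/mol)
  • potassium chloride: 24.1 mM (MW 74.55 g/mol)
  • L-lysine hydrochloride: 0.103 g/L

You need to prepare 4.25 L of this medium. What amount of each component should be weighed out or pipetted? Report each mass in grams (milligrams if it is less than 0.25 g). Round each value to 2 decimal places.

Working volume: 4.25 L.
sodium bicarbonate: 49.7 mmol/L × 84 g/mol × 4.25 L ÷ 1000 = 17.74 g
potassium chloride: 24.1 mmol/L × 74.55 g/mol × 4.25 L ÷ 1000 = 7.64 g
L-lysine hydrochloride: 0.103 g/L × 4.25 L = 0.44 g

sodium bicarbonate 17.74 g; potassium chloride 7.64 g; L-lysine hydrochloride 0.44 g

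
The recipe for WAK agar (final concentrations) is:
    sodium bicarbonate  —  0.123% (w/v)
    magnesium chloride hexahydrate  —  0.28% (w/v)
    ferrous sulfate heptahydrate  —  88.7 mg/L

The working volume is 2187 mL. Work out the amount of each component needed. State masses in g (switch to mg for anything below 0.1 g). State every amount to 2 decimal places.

sodium bicarbonate 2.69 g; magnesium chloride hexahydrate 6.12 g; ferrous sulfate heptahydrate 0.19 g

Target volume = 2187 mL = 2.187 L.
sodium bicarbonate: 0.123 g per 100 mL × 2187 mL ÷ 100 = 2.69 g
magnesium chloride hexahydrate: 0.28% w/v = 2.8 g/L → 2.8 × 2.187 L = 6.12 g
ferrous sulfate heptahydrate: 88.7 mg/L × 2.187 L = 193.987 mg = 0.19 g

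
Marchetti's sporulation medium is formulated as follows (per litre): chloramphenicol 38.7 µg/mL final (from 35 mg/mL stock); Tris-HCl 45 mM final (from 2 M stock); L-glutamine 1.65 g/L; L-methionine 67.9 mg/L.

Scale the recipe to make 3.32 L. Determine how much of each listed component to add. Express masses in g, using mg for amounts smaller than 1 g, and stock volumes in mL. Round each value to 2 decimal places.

Scale factor relative to 1 L: 3.32.
chloramphenicol: C1V1 = C2V2 → 38.7 µg/mL × 3320 mL ÷ 35000 µg/mL = 3.67 mL
Tris-HCl: V = C2·V2/C1 = 45 mM × 3320 mL ÷ 2000 mM = 74.70 mL
L-glutamine: 1.65 g/L × 3.32 L = 5.48 g
L-methionine: 67.9 mg/L × 3.32 L = 225.43 mg

chloramphenicol 3.67 mL; Tris-HCl 74.70 mL; L-glutamine 5.48 g; L-methionine 225.43 mg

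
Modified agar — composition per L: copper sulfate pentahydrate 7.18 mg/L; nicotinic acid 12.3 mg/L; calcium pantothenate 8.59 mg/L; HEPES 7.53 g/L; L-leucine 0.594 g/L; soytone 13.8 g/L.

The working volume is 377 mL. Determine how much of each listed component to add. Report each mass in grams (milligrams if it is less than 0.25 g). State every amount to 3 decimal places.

Scale factor relative to 1 L: 0.377.
copper sulfate pentahydrate: 7.18 mg/L × 0.377 L = 2.707 mg
nicotinic acid: 12.3 mg/L × 0.377 L = 4.637 mg
calcium pantothenate: 8.59 mg/L × 0.377 L = 3.238 mg
HEPES: 7.53 g/L × 0.377 L = 2.839 g
L-leucine: 0.594 g/L × 0.377 L = 0.223938 g = 223.938 mg
soytone: 13.8 g/L × 0.377 L = 5.203 g

copper sulfate pentahydrate 2.707 mg; nicotinic acid 4.637 mg; calcium pantothenate 3.238 mg; HEPES 2.839 g; L-leucine 223.938 mg; soytone 5.203 g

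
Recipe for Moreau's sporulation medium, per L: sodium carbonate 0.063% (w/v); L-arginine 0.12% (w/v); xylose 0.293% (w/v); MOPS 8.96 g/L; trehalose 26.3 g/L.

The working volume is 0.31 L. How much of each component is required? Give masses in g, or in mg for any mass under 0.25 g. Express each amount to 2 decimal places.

Working volume: 0.31 L.
sodium carbonate: 0.063% w/v = 0.63 g/L → 0.63 × 0.31 L = 0.1953 g = 195.30 mg
L-arginine: 0.12% w/v = 1.2 g/L → 1.2 × 0.31 L = 0.37 g
xylose: 0.293% w/v = 2.93 g/L → 2.93 × 0.31 L = 0.91 g
MOPS: 8.96 g/L × 0.31 L = 2.78 g
trehalose: 26.3 g/L × 0.31 L = 8.15 g

sodium carbonate 195.30 mg; L-arginine 0.37 g; xylose 0.91 g; MOPS 2.78 g; trehalose 8.15 g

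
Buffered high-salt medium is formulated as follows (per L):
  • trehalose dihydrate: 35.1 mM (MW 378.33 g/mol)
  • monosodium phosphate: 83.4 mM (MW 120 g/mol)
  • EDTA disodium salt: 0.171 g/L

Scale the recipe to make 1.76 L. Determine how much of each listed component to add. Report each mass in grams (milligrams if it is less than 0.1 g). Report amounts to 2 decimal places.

trehalose dihydrate 23.37 g; monosodium phosphate 17.61 g; EDTA disodium salt 0.30 g

Working volume: 1.76 L.
trehalose dihydrate: 35.1 mmol/L × 378.33 g/mol × 1.76 L ÷ 1000 = 23.37 g
monosodium phosphate: 83.4 mmol/L × 120 g/mol × 1.76 L ÷ 1000 = 17.61 g
EDTA disodium salt: 0.171 g/L × 1.76 L = 0.30 g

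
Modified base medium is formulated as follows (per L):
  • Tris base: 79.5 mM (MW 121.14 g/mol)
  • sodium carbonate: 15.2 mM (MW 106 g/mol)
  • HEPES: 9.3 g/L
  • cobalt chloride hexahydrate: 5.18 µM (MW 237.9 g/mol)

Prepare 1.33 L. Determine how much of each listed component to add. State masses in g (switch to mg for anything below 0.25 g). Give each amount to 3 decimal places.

Tris base 12.809 g; sodium carbonate 2.143 g; HEPES 12.369 g; cobalt chloride hexahydrate 1.639 mg

Scale factor relative to 1 L: 1.33.
Tris base: 79.5 mmol/L × 121.14 g/mol × 1.33 L ÷ 1000 = 12.809 g
sodium carbonate: 15.2 mmol/L × 106 g/mol × 1.33 L ÷ 1000 = 2.143 g
HEPES: 9.3 g/L × 1.33 L = 12.369 g
cobalt chloride hexahydrate: 5.18 µmol/L × 237.9 g/mol × 1.33 L ÷ 1000 = 1.639 mg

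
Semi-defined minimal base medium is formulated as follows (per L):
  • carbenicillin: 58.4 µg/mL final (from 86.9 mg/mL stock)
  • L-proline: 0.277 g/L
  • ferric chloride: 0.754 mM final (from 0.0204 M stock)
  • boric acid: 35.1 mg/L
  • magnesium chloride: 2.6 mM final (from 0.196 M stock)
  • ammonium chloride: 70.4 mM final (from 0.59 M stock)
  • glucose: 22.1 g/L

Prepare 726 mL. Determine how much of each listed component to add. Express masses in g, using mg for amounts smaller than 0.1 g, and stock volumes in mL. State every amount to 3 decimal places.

carbenicillin 0.488 mL; L-proline 0.201 g; ferric chloride 26.834 mL; boric acid 25.483 mg; magnesium chloride 9.631 mL; ammonium chloride 86.628 mL; glucose 16.045 g

Working volume: 726 mL = 0.726 L.
carbenicillin: C1V1 = C2V2 → 58.4 µg/mL × 726 mL ÷ 86900 µg/mL = 0.488 mL
L-proline: 0.277 g/L × 0.726 L = 0.201 g
ferric chloride: dilute stock: 0.754 mM × 726 mL ÷ 20.4 mM = 26.834 mL
boric acid: 35.1 mg/L × 0.726 L = 25.483 mg
magnesium chloride: dilute stock: 2.6 mM × 726 mL ÷ 196 mM = 9.631 mL
ammonium chloride: dilute stock: 70.4 mM × 726 mL ÷ 590 mM = 86.628 mL
glucose: 22.1 g/L × 0.726 L = 16.045 g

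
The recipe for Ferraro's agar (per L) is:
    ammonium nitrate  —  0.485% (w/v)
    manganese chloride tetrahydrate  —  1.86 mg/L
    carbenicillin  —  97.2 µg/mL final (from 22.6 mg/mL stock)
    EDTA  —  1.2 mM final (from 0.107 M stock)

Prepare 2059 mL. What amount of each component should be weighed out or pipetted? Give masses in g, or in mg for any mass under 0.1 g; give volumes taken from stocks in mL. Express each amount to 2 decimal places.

Working volume: 2059 mL = 2.059 L.
ammonium nitrate: 0.485% w/v = 4.85 g/L → 4.85 × 2.059 L = 9.99 g
manganese chloride tetrahydrate: 1.86 mg/L × 2.059 L = 3.83 mg
carbenicillin: dilute stock: 97.2 µg/mL × 2059 mL ÷ 22600 µg/mL = 8.86 mL
EDTA: C1V1 = C2V2 → 1.2 mM × 2059 mL ÷ 107 mM = 23.09 mL

ammonium nitrate 9.99 g; manganese chloride tetrahydrate 3.83 mg; carbenicillin 8.86 mL; EDTA 23.09 mL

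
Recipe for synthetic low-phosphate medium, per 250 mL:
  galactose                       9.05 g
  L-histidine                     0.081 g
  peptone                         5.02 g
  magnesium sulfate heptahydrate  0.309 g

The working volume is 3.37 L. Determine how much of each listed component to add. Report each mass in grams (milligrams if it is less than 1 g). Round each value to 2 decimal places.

galactose 121.99 g; L-histidine 1.09 g; peptone 67.67 g; magnesium sulfate heptahydrate 4.17 g

Scale factor = 3370 mL / 250 mL = 13.48.
galactose: 9.05 g × (3370 mL / 250 mL) = 121.99 g
L-histidine: 0.081 g × (3370 mL / 250 mL) = 1.09 g
peptone: 5.02 g × (3370 mL / 250 mL) = 67.67 g
magnesium sulfate heptahydrate: 0.309 g × (3370 mL / 250 mL) = 4.17 g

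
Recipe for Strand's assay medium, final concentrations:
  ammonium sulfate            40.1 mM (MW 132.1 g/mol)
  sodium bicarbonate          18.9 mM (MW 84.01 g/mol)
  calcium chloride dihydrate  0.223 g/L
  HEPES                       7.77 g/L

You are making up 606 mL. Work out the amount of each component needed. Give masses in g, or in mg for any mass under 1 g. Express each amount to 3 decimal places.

ammonium sulfate 3.210 g; sodium bicarbonate 962.200 mg; calcium chloride dihydrate 135.138 mg; HEPES 4.709 g

Target volume = 606 mL = 0.606 L.
ammonium sulfate: 40.1 mmol/L × 132.1 g/mol × 0.606 L ÷ 1000 = 3.210 g
sodium bicarbonate: 18.9 mmol/L × 84.01 mg/mmol × 0.606 L = 962.200 mg
calcium chloride dihydrate: 0.223 g/L × 0.606 L = 0.135138 g = 135.138 mg
HEPES: 7.77 g/L × 0.606 L = 4.709 g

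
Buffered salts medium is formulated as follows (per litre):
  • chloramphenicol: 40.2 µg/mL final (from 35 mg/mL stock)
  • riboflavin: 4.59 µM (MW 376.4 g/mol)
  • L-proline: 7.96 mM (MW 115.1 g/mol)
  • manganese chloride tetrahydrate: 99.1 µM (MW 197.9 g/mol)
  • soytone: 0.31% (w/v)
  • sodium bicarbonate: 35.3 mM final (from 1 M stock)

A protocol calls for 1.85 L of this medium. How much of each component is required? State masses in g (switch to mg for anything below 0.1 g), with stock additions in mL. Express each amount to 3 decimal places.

Scale factor relative to 1 L: 1.85.
chloramphenicol: V = C2·V2/C1 = 40.2 µg/mL × 1850 mL ÷ 35000 µg/mL = 2.125 mL
riboflavin: 4.59 µmol/L × 376.4 g/mol × 1.85 L ÷ 1000 = 3.196 mg
L-proline: 7.96 mmol/L × 115.1 g/mol × 1.85 L ÷ 1000 = 1.695 g
manganese chloride tetrahydrate: 99.1 µmol/L × 197.9 g/mol × 1.85 L ÷ 1000 = 36.282 mg
soytone: 0.31 g per 100 mL × 1850 mL ÷ 100 = 5.735 g
sodium bicarbonate: dilute stock: 35.3 mM × 1850 mL ÷ 1000 mM = 65.305 mL

chloramphenicol 2.125 mL; riboflavin 3.196 mg; L-proline 1.695 g; manganese chloride tetrahydrate 36.282 mg; soytone 5.735 g; sodium bicarbonate 65.305 mL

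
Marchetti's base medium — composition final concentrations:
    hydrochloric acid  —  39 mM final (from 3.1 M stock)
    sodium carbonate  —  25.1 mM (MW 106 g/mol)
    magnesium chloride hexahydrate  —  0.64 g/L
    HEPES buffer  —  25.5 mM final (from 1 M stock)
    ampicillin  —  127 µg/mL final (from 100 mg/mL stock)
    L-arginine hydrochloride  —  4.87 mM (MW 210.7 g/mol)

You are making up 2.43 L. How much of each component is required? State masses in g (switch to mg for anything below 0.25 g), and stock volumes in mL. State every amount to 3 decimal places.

hydrochloric acid 30.571 mL; sodium carbonate 6.465 g; magnesium chloride hexahydrate 1.555 g; HEPES buffer 61.965 mL; ampicillin 3.086 mL; L-arginine hydrochloride 2.493 g

Working volume: 2.43 L.
hydrochloric acid: C1V1 = C2V2 → 39 mM × 2430 mL ÷ 3100 mM = 30.571 mL
sodium carbonate: 25.1 mmol/L × 106 g/mol × 2.43 L ÷ 1000 = 6.465 g
magnesium chloride hexahydrate: 0.64 g/L × 2.43 L = 1.555 g
HEPES buffer: V = C2·V2/C1 = 25.5 mM × 2430 mL ÷ 1000 mM = 61.965 mL
ampicillin: V = C2·V2/C1 = 127 µg/mL × 2430 mL ÷ 100000 µg/mL = 3.086 mL
L-arginine hydrochloride: 4.87 mmol/L × 210.7 g/mol × 2.43 L ÷ 1000 = 2.493 g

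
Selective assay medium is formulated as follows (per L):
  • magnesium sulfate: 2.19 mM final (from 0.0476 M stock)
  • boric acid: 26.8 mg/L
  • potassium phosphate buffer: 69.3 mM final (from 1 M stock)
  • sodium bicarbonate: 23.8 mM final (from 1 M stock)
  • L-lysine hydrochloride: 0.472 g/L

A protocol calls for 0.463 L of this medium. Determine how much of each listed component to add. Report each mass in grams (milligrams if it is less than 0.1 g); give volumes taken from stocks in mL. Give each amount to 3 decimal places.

magnesium sulfate 21.302 mL; boric acid 12.408 mg; potassium phosphate buffer 32.086 mL; sodium bicarbonate 11.019 mL; L-lysine hydrochloride 0.219 g

Scale factor relative to 1 L: 0.463.
magnesium sulfate: C1V1 = C2V2 → 2.19 mM × 463 mL ÷ 47.6 mM = 21.302 mL
boric acid: 26.8 mg/L × 0.463 L = 12.408 mg
potassium phosphate buffer: V = C2·V2/C1 = 69.3 mM × 463 mL ÷ 1000 mM = 32.086 mL
sodium bicarbonate: dilute stock: 23.8 mM × 463 mL ÷ 1000 mM = 11.019 mL
L-lysine hydrochloride: 0.472 g/L × 0.463 L = 0.219 g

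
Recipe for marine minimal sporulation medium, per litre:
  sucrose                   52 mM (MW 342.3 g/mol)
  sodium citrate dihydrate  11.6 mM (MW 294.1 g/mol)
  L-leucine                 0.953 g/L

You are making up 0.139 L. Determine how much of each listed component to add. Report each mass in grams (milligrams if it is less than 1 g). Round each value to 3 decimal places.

sucrose 2.474 g; sodium citrate dihydrate 474.207 mg; L-leucine 132.467 mg

Scale factor relative to 1 L: 0.139.
sucrose: 52 mmol/L × 342.3 g/mol × 0.139 L ÷ 1000 = 2.474 g
sodium citrate dihydrate: 11.6 mmol/L × 294.1 mg/mmol × 0.139 L = 474.207 mg
L-leucine: 0.953 g/L × 0.139 L = 0.132467 g = 132.467 mg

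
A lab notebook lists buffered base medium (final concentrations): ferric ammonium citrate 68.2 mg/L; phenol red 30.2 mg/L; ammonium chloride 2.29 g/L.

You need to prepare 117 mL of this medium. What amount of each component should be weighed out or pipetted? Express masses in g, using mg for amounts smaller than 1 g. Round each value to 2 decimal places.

ferric ammonium citrate 7.98 mg; phenol red 3.53 mg; ammonium chloride 267.93 mg

Working volume: 117 mL = 0.117 L.
ferric ammonium citrate: 68.2 mg/L × 0.117 L = 7.98 mg
phenol red: 30.2 mg/L × 0.117 L = 3.53 mg
ammonium chloride: 2.29 g/L × 0.117 L = 0.26793 g = 267.93 mg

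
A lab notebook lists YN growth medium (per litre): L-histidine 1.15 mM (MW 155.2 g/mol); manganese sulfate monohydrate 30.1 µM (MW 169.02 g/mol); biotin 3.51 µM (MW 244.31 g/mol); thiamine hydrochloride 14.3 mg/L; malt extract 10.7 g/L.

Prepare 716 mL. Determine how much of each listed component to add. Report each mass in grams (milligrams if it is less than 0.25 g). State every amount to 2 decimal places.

Target volume = 716 mL = 0.716 L.
L-histidine: 1.15 mmol/L × 155.2 mg/mmol × 0.716 L = 127.79 mg
manganese sulfate monohydrate: 30.1 µmol/L × 169.02 g/mol × 0.716 L ÷ 1000 = 3.64 mg
biotin: 3.51 µmol/L × 244.31 g/mol × 0.716 L ÷ 1000 = 0.61 mg
thiamine hydrochloride: 14.3 mg/L × 0.716 L = 10.24 mg
malt extract: 10.7 g/L × 0.716 L = 7.66 g

L-histidine 127.79 mg; manganese sulfate monohydrate 3.64 mg; biotin 0.61 mg; thiamine hydrochloride 10.24 mg; malt extract 7.66 g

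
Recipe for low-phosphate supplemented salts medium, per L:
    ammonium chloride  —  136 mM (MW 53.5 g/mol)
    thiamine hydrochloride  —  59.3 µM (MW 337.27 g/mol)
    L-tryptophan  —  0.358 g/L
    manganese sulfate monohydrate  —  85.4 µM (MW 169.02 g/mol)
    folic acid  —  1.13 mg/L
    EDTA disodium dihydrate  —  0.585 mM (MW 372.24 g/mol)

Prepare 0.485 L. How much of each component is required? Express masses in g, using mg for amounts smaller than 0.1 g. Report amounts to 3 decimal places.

Working volume: 0.485 L.
ammonium chloride: 136 mmol/L × 53.5 g/mol × 0.485 L ÷ 1000 = 3.529 g
thiamine hydrochloride: 59.3 µmol/L × 337.27 g/mol × 0.485 L ÷ 1000 = 9.700 mg
L-tryptophan: 0.358 g/L × 0.485 L = 0.174 g
manganese sulfate monohydrate: 85.4 µmol/L × 169.02 g/mol × 0.485 L ÷ 1000 = 7.001 mg
folic acid: 1.13 mg/L × 0.485 L = 0.548 mg
EDTA disodium dihydrate: 0.585 mmol/L × 372.24 g/mol × 0.485 L ÷ 1000 = 0.106 g

ammonium chloride 3.529 g; thiamine hydrochloride 9.700 mg; L-tryptophan 0.174 g; manganese sulfate monohydrate 7.001 mg; folic acid 0.548 mg; EDTA disodium dihydrate 0.106 g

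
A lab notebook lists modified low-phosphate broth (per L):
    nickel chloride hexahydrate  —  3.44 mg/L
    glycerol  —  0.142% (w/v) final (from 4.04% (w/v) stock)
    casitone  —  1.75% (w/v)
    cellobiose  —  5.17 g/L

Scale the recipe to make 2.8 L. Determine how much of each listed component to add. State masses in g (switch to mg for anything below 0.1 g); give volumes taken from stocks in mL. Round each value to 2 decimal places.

nickel chloride hexahydrate 9.63 mg; glycerol 98.42 mL; casitone 49.00 g; cellobiose 14.48 g

Working volume: 2.8 L.
nickel chloride hexahydrate: 3.44 mg/L × 2.8 L = 9.63 mg
glycerol: dilute stock: 0.142% ÷ 4.04% × 2800 mL = 98.42 mL
casitone: 1.75 g per 100 mL × 2800 mL ÷ 100 = 49.00 g
cellobiose: 5.17 g/L × 2.8 L = 14.48 g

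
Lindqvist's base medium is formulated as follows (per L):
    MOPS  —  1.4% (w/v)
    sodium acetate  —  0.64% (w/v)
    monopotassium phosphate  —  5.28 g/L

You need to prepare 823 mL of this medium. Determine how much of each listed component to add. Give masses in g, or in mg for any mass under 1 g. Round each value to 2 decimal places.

Target volume = 823 mL = 0.823 L.
MOPS: 1.4 g per 100 mL × 823 mL ÷ 100 = 11.52 g
sodium acetate: 0.64% w/v = 6.4 g/L → 6.4 × 0.823 L = 5.27 g
monopotassium phosphate: 5.28 g/L × 0.823 L = 4.35 g

MOPS 11.52 g; sodium acetate 5.27 g; monopotassium phosphate 4.35 g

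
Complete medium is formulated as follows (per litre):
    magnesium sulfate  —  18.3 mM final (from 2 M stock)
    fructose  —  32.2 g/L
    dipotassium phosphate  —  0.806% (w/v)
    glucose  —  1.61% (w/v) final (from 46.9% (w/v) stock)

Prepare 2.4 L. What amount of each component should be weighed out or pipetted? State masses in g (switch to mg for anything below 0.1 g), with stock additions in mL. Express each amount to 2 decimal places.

magnesium sulfate 21.96 mL; fructose 77.28 g; dipotassium phosphate 19.34 g; glucose 82.39 mL

Scale factor relative to 1 L: 2.4.
magnesium sulfate: C1V1 = C2V2 → 18.3 mM × 2400 mL ÷ 2000 mM = 21.96 mL
fructose: 32.2 g/L × 2.4 L = 77.28 g
dipotassium phosphate: 0.806% w/v = 8.06 g/L → 8.06 × 2.4 L = 19.34 g
glucose: dilute stock: 1.61% ÷ 46.9% × 2400 mL = 82.39 mL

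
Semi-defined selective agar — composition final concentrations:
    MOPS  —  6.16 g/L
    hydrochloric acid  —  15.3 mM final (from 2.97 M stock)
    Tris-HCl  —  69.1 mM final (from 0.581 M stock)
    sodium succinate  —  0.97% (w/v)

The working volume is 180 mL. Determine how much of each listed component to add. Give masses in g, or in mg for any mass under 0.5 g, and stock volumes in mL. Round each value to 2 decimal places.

Target volume = 180 mL = 0.18 L.
MOPS: 6.16 g/L × 0.18 L = 1.11 g
hydrochloric acid: dilute stock: 15.3 mM × 180 mL ÷ 2970 mM = 0.93 mL
Tris-HCl: C1V1 = C2V2 → 69.1 mM × 180 mL ÷ 581 mM = 21.41 mL
sodium succinate: 0.97 g per 100 mL × 180 mL ÷ 100 = 1.75 g

MOPS 1.11 g; hydrochloric acid 0.93 mL; Tris-HCl 21.41 mL; sodium succinate 1.75 g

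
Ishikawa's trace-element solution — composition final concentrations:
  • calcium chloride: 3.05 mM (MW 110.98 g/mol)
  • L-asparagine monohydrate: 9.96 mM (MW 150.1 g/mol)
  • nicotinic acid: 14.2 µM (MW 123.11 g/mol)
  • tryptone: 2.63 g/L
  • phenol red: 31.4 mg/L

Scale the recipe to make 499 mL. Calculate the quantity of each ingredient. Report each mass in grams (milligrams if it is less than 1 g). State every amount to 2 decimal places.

calcium chloride 168.91 mg; L-asparagine monohydrate 746.00 mg; nicotinic acid 0.87 mg; tryptone 1.31 g; phenol red 15.67 mg

Scale factor relative to 1 L: 0.499.
calcium chloride: 3.05 mmol/L × 110.98 mg/mmol × 0.499 L = 168.91 mg
L-asparagine monohydrate: 9.96 mmol/L × 150.1 mg/mmol × 0.499 L = 746.00 mg
nicotinic acid: 14.2 µmol/L × 123.11 g/mol × 0.499 L ÷ 1000 = 0.87 mg
tryptone: 2.63 g/L × 0.499 L = 1.31 g
phenol red: 31.4 mg/L × 0.499 L = 15.67 mg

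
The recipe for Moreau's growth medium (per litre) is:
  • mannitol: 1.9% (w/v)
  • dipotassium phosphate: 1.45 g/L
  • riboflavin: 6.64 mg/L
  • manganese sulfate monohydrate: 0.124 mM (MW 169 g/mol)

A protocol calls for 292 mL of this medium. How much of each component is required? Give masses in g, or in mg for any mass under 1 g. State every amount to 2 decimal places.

mannitol 5.55 g; dipotassium phosphate 423.40 mg; riboflavin 1.94 mg; manganese sulfate monohydrate 6.12 mg

Working volume: 292 mL = 0.292 L.
mannitol: 1.9 g per 100 mL × 292 mL ÷ 100 = 5.55 g
dipotassium phosphate: 1.45 g/L × 0.292 L = 0.4234 g = 423.40 mg
riboflavin: 6.64 mg/L × 0.292 L = 1.94 mg
manganese sulfate monohydrate: 0.124 mmol/L × 169 mg/mmol × 0.292 L = 6.12 mg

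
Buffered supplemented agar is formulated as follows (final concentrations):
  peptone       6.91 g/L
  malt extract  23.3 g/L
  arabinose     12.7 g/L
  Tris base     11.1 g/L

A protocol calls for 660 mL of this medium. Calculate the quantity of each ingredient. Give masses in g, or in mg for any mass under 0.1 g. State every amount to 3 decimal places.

peptone 4.561 g; malt extract 15.378 g; arabinose 8.382 g; Tris base 7.326 g

Scale factor relative to 1 L: 0.66.
peptone: 6.91 g/L × 0.66 L = 4.561 g
malt extract: 23.3 g/L × 0.66 L = 15.378 g
arabinose: 12.7 g/L × 0.66 L = 8.382 g
Tris base: 11.1 g/L × 0.66 L = 7.326 g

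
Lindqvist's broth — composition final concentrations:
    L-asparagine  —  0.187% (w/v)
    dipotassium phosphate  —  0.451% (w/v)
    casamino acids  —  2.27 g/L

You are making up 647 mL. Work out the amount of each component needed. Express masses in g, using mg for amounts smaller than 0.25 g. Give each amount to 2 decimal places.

Working volume: 647 mL = 0.647 L.
L-asparagine: 0.187% w/v = 1.87 g/L → 1.87 × 0.647 L = 1.21 g
dipotassium phosphate: 0.451 g per 100 mL × 647 mL ÷ 100 = 2.92 g
casamino acids: 2.27 g/L × 0.647 L = 1.47 g

L-asparagine 1.21 g; dipotassium phosphate 2.92 g; casamino acids 1.47 g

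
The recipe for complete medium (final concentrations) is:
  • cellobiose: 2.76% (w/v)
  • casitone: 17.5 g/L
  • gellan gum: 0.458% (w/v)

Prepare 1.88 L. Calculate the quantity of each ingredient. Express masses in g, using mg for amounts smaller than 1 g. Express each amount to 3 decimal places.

cellobiose 51.888 g; casitone 32.900 g; gellan gum 8.610 g

Scale factor relative to 1 L: 1.88.
cellobiose: 2.76% w/v = 27.6 g/L → 27.6 × 1.88 L = 51.888 g
casitone: 17.5 g/L × 1.88 L = 32.900 g
gellan gum: 0.458 g per 100 mL × 1880 mL ÷ 100 = 8.610 g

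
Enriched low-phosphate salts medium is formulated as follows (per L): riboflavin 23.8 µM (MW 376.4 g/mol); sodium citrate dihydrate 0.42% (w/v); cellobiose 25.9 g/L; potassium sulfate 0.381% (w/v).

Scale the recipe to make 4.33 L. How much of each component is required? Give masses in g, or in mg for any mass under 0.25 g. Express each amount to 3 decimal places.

riboflavin 38.790 mg; sodium citrate dihydrate 18.186 g; cellobiose 112.147 g; potassium sulfate 16.497 g

Scale factor relative to 1 L: 4.33.
riboflavin: 23.8 µmol/L × 376.4 g/mol × 4.33 L ÷ 1000 = 38.790 mg
sodium citrate dihydrate: 0.42 g per 100 mL × 4330 mL ÷ 100 = 18.186 g
cellobiose: 25.9 g/L × 4.33 L = 112.147 g
potassium sulfate: 0.381 g per 100 mL × 4330 mL ÷ 100 = 16.497 g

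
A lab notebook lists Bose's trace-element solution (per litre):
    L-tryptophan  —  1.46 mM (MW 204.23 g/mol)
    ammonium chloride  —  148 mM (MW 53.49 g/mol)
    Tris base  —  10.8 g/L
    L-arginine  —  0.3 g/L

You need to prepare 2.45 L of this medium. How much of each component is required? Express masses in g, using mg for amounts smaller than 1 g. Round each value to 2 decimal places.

Scale factor relative to 1 L: 2.45.
L-tryptophan: 1.46 mmol/L × 204.23 mg/mmol × 2.45 L = 730.53 mg
ammonium chloride: 148 mmol/L × 53.49 g/mol × 2.45 L ÷ 1000 = 19.40 g
Tris base: 10.8 g/L × 2.45 L = 26.46 g
L-arginine: 0.3 g/L × 2.45 L = 0.735 g = 735.00 mg

L-tryptophan 730.53 mg; ammonium chloride 19.40 g; Tris base 26.46 g; L-arginine 735.00 mg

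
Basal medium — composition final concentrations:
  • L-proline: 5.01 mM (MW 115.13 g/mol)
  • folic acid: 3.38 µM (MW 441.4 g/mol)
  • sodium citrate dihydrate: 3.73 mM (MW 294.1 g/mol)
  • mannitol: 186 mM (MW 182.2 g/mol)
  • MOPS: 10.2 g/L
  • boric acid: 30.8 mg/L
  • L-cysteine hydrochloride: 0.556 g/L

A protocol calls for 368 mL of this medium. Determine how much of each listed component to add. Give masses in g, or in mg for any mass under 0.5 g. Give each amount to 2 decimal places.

L-proline 212.26 mg; folic acid 0.55 mg; sodium citrate dihydrate 403.69 mg; mannitol 12.47 g; MOPS 3.75 g; boric acid 11.33 mg; L-cysteine hydrochloride 204.61 mg

Working volume: 368 mL = 0.368 L.
L-proline: 5.01 mmol/L × 115.13 mg/mmol × 0.368 L = 212.26 mg
folic acid: 3.38 µmol/L × 441.4 g/mol × 0.368 L ÷ 1000 = 0.55 mg
sodium citrate dihydrate: 3.73 mmol/L × 294.1 mg/mmol × 0.368 L = 403.69 mg
mannitol: 186 mmol/L × 182.2 g/mol × 0.368 L ÷ 1000 = 12.47 g
MOPS: 10.2 g/L × 0.368 L = 3.75 g
boric acid: 30.8 mg/L × 0.368 L = 11.33 mg
L-cysteine hydrochloride: 0.556 g/L × 0.368 L = 0.204608 g = 204.61 mg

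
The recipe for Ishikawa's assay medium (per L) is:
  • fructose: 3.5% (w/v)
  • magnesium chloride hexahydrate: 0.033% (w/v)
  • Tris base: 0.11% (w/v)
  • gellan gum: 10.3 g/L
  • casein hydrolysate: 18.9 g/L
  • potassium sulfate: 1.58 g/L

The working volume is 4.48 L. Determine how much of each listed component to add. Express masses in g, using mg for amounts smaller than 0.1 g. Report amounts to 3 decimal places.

fructose 156.800 g; magnesium chloride hexahydrate 1.478 g; Tris base 4.928 g; gellan gum 46.144 g; casein hydrolysate 84.672 g; potassium sulfate 7.078 g

Working volume: 4.48 L.
fructose: 3.5% w/v = 35 g/L → 35 × 4.48 L = 156.800 g
magnesium chloride hexahydrate: 0.033% w/v = 0.33 g/L → 0.33 × 4.48 L = 1.478 g
Tris base: 0.11% w/v = 1.1 g/L → 1.1 × 4.48 L = 4.928 g
gellan gum: 10.3 g/L × 4.48 L = 46.144 g
casein hydrolysate: 18.9 g/L × 4.48 L = 84.672 g
potassium sulfate: 1.58 g/L × 4.48 L = 7.078 g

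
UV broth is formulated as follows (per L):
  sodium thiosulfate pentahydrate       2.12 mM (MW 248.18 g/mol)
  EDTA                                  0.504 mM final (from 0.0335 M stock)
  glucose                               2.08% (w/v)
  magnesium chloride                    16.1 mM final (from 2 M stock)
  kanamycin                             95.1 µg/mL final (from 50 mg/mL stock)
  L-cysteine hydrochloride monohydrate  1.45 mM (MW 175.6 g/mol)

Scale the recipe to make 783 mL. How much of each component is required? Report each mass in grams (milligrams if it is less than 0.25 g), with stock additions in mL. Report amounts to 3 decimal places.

sodium thiosulfate pentahydrate 0.412 g; EDTA 11.780 mL; glucose 16.286 g; magnesium chloride 6.303 mL; kanamycin 1.489 mL; L-cysteine hydrochloride monohydrate 199.367 mg

Target volume = 783 mL = 0.783 L.
sodium thiosulfate pentahydrate: 2.12 mmol/L × 248.18 g/mol × 0.783 L ÷ 1000 = 0.412 g
EDTA: dilute stock: 0.504 mM × 783 mL ÷ 33.5 mM = 11.780 mL
glucose: 2.08 g per 100 mL × 783 mL ÷ 100 = 16.286 g
magnesium chloride: dilute stock: 16.1 mM × 783 mL ÷ 2000 mM = 6.303 mL
kanamycin: V = C2·V2/C1 = 95.1 µg/mL × 783 mL ÷ 50000 µg/mL = 1.489 mL
L-cysteine hydrochloride monohydrate: 1.45 mmol/L × 175.6 mg/mmol × 0.783 L = 199.367 mg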